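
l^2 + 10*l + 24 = (l + 4)*(l + 6)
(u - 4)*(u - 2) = u^2 - 6*u + 8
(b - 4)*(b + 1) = b^2 - 3*b - 4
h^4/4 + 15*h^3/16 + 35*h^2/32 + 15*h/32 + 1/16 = (h/4 + 1/2)*(h + 1/4)*(h + 1/2)*(h + 1)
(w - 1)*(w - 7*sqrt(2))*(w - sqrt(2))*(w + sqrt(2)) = w^4 - 7*sqrt(2)*w^3 - w^3 - 2*w^2 + 7*sqrt(2)*w^2 + 2*w + 14*sqrt(2)*w - 14*sqrt(2)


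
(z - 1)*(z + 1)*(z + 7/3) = z^3 + 7*z^2/3 - z - 7/3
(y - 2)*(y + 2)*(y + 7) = y^3 + 7*y^2 - 4*y - 28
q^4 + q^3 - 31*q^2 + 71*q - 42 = (q - 3)*(q - 2)*(q - 1)*(q + 7)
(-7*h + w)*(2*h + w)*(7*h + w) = -98*h^3 - 49*h^2*w + 2*h*w^2 + w^3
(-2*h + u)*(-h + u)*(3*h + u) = 6*h^3 - 7*h^2*u + u^3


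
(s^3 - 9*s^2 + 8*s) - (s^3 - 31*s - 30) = -9*s^2 + 39*s + 30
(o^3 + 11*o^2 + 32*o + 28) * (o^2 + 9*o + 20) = o^5 + 20*o^4 + 151*o^3 + 536*o^2 + 892*o + 560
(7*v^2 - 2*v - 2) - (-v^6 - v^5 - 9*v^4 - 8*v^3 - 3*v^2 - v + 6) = v^6 + v^5 + 9*v^4 + 8*v^3 + 10*v^2 - v - 8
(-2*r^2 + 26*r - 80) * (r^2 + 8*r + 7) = -2*r^4 + 10*r^3 + 114*r^2 - 458*r - 560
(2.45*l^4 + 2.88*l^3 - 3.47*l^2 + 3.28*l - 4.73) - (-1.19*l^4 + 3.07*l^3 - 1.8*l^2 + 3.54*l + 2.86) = 3.64*l^4 - 0.19*l^3 - 1.67*l^2 - 0.26*l - 7.59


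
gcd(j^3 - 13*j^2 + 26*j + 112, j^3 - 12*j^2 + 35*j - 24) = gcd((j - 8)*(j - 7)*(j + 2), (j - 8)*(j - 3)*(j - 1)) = j - 8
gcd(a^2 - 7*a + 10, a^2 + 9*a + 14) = 1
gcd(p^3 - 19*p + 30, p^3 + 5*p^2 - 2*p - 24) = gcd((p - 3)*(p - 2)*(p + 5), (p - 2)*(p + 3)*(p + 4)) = p - 2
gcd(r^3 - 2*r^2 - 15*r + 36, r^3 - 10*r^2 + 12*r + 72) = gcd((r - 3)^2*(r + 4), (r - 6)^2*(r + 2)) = 1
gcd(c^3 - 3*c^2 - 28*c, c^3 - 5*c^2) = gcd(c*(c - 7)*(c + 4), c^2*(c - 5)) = c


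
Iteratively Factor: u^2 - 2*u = (u)*(u - 2)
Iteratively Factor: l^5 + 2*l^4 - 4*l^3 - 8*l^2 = (l - 2)*(l^4 + 4*l^3 + 4*l^2) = l*(l - 2)*(l^3 + 4*l^2 + 4*l) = l*(l - 2)*(l + 2)*(l^2 + 2*l) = l^2*(l - 2)*(l + 2)*(l + 2)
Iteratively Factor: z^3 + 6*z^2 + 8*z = (z)*(z^2 + 6*z + 8) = z*(z + 4)*(z + 2)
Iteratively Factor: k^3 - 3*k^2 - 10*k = (k)*(k^2 - 3*k - 10) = k*(k - 5)*(k + 2)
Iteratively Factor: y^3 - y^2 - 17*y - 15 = (y - 5)*(y^2 + 4*y + 3) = (y - 5)*(y + 3)*(y + 1)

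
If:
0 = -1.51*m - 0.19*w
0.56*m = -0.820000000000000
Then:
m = -1.46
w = 11.64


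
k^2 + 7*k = k*(k + 7)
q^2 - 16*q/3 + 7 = (q - 3)*(q - 7/3)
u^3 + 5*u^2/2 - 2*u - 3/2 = (u - 1)*(u + 1/2)*(u + 3)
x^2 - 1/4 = (x - 1/2)*(x + 1/2)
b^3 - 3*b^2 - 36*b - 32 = (b - 8)*(b + 1)*(b + 4)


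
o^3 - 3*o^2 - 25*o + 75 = (o - 5)*(o - 3)*(o + 5)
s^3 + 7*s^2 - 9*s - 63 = (s - 3)*(s + 3)*(s + 7)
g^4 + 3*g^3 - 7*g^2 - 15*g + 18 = (g - 2)*(g - 1)*(g + 3)^2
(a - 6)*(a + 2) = a^2 - 4*a - 12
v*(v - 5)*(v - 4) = v^3 - 9*v^2 + 20*v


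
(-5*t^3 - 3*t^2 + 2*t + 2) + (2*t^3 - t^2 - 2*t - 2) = -3*t^3 - 4*t^2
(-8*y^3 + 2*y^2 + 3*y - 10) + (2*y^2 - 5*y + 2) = -8*y^3 + 4*y^2 - 2*y - 8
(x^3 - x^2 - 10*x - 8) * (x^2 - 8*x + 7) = x^5 - 9*x^4 + 5*x^3 + 65*x^2 - 6*x - 56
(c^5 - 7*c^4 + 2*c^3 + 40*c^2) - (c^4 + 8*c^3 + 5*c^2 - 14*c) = c^5 - 8*c^4 - 6*c^3 + 35*c^2 + 14*c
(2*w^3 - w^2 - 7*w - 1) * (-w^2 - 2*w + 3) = -2*w^5 - 3*w^4 + 15*w^3 + 12*w^2 - 19*w - 3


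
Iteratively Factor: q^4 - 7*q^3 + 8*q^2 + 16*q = (q - 4)*(q^3 - 3*q^2 - 4*q) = q*(q - 4)*(q^2 - 3*q - 4) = q*(q - 4)^2*(q + 1)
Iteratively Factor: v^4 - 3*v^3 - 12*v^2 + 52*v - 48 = (v - 3)*(v^3 - 12*v + 16) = (v - 3)*(v - 2)*(v^2 + 2*v - 8) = (v - 3)*(v - 2)*(v + 4)*(v - 2)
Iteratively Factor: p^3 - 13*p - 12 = (p + 3)*(p^2 - 3*p - 4) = (p + 1)*(p + 3)*(p - 4)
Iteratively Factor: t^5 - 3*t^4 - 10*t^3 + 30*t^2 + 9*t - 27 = (t - 3)*(t^4 - 10*t^2 + 9) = (t - 3)^2*(t^3 + 3*t^2 - t - 3) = (t - 3)^2*(t + 3)*(t^2 - 1) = (t - 3)^2*(t + 1)*(t + 3)*(t - 1)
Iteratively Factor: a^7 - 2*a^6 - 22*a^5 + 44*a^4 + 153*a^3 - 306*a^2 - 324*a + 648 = (a - 2)*(a^6 - 22*a^4 + 153*a^2 - 324) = (a - 2)*(a + 3)*(a^5 - 3*a^4 - 13*a^3 + 39*a^2 + 36*a - 108) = (a - 2)^2*(a + 3)*(a^4 - a^3 - 15*a^2 + 9*a + 54) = (a - 2)^2*(a + 2)*(a + 3)*(a^3 - 3*a^2 - 9*a + 27) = (a - 3)*(a - 2)^2*(a + 2)*(a + 3)*(a^2 - 9) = (a - 3)^2*(a - 2)^2*(a + 2)*(a + 3)*(a + 3)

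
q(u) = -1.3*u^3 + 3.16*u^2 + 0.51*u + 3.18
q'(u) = -3.9*u^2 + 6.32*u + 0.51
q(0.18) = 3.37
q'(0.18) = 1.52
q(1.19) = 6.07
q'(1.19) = 2.51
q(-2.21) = 31.52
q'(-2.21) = -32.51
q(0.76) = 4.82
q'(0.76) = 3.06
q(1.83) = 6.73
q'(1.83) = -0.99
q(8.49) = -560.27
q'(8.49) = -226.95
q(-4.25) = 157.89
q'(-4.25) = -96.79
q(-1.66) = 16.99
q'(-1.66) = -20.73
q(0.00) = 3.18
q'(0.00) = 0.51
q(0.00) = 3.18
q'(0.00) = 0.51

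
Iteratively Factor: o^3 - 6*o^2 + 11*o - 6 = (o - 1)*(o^2 - 5*o + 6) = (o - 2)*(o - 1)*(o - 3)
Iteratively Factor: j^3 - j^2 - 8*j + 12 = (j - 2)*(j^2 + j - 6) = (j - 2)^2*(j + 3)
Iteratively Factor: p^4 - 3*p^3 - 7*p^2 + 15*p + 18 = (p + 1)*(p^3 - 4*p^2 - 3*p + 18) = (p - 3)*(p + 1)*(p^2 - p - 6) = (p - 3)^2*(p + 1)*(p + 2)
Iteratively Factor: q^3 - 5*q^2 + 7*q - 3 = (q - 1)*(q^2 - 4*q + 3) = (q - 1)^2*(q - 3)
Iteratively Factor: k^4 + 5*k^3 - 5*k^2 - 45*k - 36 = (k + 3)*(k^3 + 2*k^2 - 11*k - 12) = (k - 3)*(k + 3)*(k^2 + 5*k + 4) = (k - 3)*(k + 3)*(k + 4)*(k + 1)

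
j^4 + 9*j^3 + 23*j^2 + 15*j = j*(j + 1)*(j + 3)*(j + 5)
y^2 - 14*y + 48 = (y - 8)*(y - 6)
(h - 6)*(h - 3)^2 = h^3 - 12*h^2 + 45*h - 54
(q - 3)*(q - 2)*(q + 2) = q^3 - 3*q^2 - 4*q + 12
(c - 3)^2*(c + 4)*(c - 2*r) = c^4 - 2*c^3*r - 2*c^3 + 4*c^2*r - 15*c^2 + 30*c*r + 36*c - 72*r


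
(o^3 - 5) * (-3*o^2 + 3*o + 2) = -3*o^5 + 3*o^4 + 2*o^3 + 15*o^2 - 15*o - 10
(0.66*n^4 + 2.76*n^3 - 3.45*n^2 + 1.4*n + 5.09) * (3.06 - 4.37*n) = -2.8842*n^5 - 10.0416*n^4 + 23.5221*n^3 - 16.675*n^2 - 17.9593*n + 15.5754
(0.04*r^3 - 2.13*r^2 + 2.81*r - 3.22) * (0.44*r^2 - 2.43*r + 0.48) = 0.0176*r^5 - 1.0344*r^4 + 6.4315*r^3 - 9.2675*r^2 + 9.1734*r - 1.5456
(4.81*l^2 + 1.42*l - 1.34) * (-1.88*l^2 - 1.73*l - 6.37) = -9.0428*l^4 - 10.9909*l^3 - 30.5771*l^2 - 6.7272*l + 8.5358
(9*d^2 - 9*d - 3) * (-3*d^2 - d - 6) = -27*d^4 + 18*d^3 - 36*d^2 + 57*d + 18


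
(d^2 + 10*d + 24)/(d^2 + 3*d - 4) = (d + 6)/(d - 1)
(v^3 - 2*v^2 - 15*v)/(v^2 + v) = (v^2 - 2*v - 15)/(v + 1)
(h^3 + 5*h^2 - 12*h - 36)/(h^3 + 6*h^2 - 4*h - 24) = (h - 3)/(h - 2)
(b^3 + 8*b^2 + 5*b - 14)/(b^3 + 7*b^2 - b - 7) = (b + 2)/(b + 1)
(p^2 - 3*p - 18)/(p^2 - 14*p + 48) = (p + 3)/(p - 8)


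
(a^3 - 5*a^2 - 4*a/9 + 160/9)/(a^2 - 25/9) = (3*a^2 - 20*a + 32)/(3*a - 5)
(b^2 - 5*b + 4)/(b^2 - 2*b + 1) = (b - 4)/(b - 1)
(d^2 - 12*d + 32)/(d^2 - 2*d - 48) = (d - 4)/(d + 6)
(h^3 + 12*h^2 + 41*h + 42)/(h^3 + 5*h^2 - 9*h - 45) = (h^2 + 9*h + 14)/(h^2 + 2*h - 15)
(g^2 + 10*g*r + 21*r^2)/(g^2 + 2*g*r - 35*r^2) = (-g - 3*r)/(-g + 5*r)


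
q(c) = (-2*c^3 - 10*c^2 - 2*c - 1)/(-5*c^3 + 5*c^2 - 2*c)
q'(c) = (-6*c^2 - 20*c - 2)/(-5*c^3 + 5*c^2 - 2*c) + (15*c^2 - 10*c + 2)*(-2*c^3 - 10*c^2 - 2*c - 1)/(-5*c^3 + 5*c^2 - 2*c)^2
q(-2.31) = -0.27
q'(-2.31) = -0.17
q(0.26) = 8.27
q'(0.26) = 15.50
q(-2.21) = -0.29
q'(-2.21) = -0.18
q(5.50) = 0.94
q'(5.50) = -0.12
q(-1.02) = -0.58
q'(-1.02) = -0.31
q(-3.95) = -0.07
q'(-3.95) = -0.09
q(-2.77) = -0.20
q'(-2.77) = -0.14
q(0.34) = 9.76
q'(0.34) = 20.88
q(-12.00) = 0.22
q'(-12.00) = -0.01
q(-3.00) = -0.17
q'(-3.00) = -0.13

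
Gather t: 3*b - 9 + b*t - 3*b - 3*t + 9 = t*(b - 3)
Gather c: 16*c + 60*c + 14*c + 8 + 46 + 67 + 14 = 90*c + 135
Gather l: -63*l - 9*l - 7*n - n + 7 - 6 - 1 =-72*l - 8*n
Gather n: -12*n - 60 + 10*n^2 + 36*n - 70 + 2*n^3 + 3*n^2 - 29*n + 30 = 2*n^3 + 13*n^2 - 5*n - 100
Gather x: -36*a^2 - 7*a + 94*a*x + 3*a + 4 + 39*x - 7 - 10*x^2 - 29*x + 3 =-36*a^2 - 4*a - 10*x^2 + x*(94*a + 10)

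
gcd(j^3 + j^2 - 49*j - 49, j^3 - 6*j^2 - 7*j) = j^2 - 6*j - 7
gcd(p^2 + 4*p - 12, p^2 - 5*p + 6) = p - 2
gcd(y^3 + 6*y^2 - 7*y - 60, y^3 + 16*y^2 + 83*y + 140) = y^2 + 9*y + 20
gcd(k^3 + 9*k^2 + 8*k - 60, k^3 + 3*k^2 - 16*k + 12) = k^2 + 4*k - 12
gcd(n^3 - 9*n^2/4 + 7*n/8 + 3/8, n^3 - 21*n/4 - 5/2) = 1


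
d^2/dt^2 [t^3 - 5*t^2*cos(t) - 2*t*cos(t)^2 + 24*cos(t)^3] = 5*t^2*cos(t) + 20*t*sin(t) + 4*t*cos(2*t) + 6*t + 4*sin(2*t) - 28*cos(t) - 54*cos(3*t)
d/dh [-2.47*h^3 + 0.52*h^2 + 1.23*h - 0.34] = -7.41*h^2 + 1.04*h + 1.23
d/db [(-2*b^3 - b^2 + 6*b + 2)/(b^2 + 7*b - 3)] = (-2*b^4 - 28*b^3 + 5*b^2 + 2*b - 32)/(b^4 + 14*b^3 + 43*b^2 - 42*b + 9)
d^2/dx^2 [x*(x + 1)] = 2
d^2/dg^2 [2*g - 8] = 0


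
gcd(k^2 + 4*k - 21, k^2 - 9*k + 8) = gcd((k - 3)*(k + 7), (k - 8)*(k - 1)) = 1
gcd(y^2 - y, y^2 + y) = y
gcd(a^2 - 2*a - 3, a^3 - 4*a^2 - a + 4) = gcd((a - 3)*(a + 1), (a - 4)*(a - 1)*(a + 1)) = a + 1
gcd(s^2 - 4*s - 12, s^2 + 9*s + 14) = s + 2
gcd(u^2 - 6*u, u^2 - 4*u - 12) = u - 6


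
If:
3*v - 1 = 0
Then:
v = 1/3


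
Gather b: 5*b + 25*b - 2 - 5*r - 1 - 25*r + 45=30*b - 30*r + 42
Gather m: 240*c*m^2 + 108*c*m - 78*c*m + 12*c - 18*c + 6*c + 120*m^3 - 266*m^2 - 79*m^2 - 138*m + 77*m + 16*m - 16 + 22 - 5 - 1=120*m^3 + m^2*(240*c - 345) + m*(30*c - 45)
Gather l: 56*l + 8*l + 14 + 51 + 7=64*l + 72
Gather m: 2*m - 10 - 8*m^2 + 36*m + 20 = -8*m^2 + 38*m + 10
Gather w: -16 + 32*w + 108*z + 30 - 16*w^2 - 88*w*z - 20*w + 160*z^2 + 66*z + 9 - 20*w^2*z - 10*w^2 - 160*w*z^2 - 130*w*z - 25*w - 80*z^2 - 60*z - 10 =w^2*(-20*z - 26) + w*(-160*z^2 - 218*z - 13) + 80*z^2 + 114*z + 13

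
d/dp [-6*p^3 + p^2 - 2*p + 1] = -18*p^2 + 2*p - 2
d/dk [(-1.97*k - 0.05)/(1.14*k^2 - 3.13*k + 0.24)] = (2.2458*k^2 + 0.114*k - 0.6293)/(1.2996*k^4 - 7.1364*k^3 + 10.3441*k^2 - 1.5024*k + 0.0576)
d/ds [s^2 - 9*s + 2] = 2*s - 9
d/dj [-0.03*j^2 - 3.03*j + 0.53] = -0.06*j - 3.03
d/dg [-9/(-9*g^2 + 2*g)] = 18*(1 - 9*g)/(g^2*(9*g - 2)^2)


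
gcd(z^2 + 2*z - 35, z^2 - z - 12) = 1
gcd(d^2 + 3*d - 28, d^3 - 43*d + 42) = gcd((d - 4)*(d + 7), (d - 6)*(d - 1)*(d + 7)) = d + 7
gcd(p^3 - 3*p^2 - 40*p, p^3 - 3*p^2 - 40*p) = p^3 - 3*p^2 - 40*p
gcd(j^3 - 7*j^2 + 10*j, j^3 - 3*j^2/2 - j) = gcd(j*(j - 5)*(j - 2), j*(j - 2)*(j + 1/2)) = j^2 - 2*j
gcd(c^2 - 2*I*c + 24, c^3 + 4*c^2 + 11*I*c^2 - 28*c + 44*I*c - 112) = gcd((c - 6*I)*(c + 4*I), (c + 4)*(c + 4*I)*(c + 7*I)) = c + 4*I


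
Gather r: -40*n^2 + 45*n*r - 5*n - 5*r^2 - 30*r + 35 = -40*n^2 - 5*n - 5*r^2 + r*(45*n - 30) + 35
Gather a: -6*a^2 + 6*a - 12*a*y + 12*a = -6*a^2 + a*(18 - 12*y)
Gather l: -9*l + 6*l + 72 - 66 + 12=18 - 3*l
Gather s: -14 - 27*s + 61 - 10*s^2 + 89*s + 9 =-10*s^2 + 62*s + 56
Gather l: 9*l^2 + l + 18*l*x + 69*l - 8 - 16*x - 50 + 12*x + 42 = 9*l^2 + l*(18*x + 70) - 4*x - 16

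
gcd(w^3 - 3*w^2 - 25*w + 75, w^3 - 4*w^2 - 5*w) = w - 5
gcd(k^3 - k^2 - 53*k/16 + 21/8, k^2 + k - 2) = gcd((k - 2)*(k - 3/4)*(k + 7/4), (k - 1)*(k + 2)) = 1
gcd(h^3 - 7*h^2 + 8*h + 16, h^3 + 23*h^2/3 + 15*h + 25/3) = h + 1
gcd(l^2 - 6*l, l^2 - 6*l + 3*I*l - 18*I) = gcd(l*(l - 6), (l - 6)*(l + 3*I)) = l - 6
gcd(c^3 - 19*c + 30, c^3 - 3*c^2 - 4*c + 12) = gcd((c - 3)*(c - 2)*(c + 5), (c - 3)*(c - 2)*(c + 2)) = c^2 - 5*c + 6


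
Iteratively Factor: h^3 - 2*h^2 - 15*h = (h - 5)*(h^2 + 3*h) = (h - 5)*(h + 3)*(h)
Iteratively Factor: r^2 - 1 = (r + 1)*(r - 1)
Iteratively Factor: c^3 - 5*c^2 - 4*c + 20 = (c - 5)*(c^2 - 4) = (c - 5)*(c - 2)*(c + 2)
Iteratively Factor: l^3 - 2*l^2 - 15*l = (l + 3)*(l^2 - 5*l) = l*(l + 3)*(l - 5)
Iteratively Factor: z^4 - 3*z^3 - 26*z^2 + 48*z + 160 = (z + 4)*(z^3 - 7*z^2 + 2*z + 40) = (z - 4)*(z + 4)*(z^2 - 3*z - 10) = (z - 5)*(z - 4)*(z + 4)*(z + 2)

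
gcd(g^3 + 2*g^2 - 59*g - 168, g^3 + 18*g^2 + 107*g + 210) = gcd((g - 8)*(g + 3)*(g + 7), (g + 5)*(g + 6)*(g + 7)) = g + 7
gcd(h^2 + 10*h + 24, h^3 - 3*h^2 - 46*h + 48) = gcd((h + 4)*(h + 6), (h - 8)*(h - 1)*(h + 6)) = h + 6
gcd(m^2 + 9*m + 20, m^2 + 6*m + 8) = m + 4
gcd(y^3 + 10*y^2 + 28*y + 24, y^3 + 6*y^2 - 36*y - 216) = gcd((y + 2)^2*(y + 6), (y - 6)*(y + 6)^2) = y + 6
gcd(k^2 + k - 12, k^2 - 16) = k + 4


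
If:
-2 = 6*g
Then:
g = -1/3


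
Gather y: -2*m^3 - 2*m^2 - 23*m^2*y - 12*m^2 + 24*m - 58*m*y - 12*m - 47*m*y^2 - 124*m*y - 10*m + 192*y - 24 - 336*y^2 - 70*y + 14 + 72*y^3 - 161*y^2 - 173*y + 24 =-2*m^3 - 14*m^2 + 2*m + 72*y^3 + y^2*(-47*m - 497) + y*(-23*m^2 - 182*m - 51) + 14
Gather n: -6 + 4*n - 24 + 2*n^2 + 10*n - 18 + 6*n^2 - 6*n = 8*n^2 + 8*n - 48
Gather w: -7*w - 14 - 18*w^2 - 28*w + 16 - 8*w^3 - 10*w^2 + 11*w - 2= -8*w^3 - 28*w^2 - 24*w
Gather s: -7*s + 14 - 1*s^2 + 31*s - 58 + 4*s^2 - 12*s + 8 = 3*s^2 + 12*s - 36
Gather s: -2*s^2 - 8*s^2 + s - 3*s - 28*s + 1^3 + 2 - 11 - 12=-10*s^2 - 30*s - 20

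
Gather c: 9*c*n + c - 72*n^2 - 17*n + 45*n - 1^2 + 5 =c*(9*n + 1) - 72*n^2 + 28*n + 4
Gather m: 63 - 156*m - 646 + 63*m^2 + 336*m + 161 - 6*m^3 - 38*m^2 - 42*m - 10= -6*m^3 + 25*m^2 + 138*m - 432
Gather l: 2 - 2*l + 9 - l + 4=15 - 3*l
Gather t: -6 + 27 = 21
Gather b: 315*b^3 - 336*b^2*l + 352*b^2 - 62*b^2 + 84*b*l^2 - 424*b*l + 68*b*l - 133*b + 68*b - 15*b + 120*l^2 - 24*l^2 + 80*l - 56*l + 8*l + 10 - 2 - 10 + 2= 315*b^3 + b^2*(290 - 336*l) + b*(84*l^2 - 356*l - 80) + 96*l^2 + 32*l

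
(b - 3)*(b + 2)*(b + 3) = b^3 + 2*b^2 - 9*b - 18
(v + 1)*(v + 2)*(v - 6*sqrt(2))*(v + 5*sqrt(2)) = v^4 - sqrt(2)*v^3 + 3*v^3 - 58*v^2 - 3*sqrt(2)*v^2 - 180*v - 2*sqrt(2)*v - 120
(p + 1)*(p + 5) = p^2 + 6*p + 5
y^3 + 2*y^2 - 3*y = y*(y - 1)*(y + 3)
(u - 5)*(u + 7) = u^2 + 2*u - 35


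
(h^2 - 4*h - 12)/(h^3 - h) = (h^2 - 4*h - 12)/(h^3 - h)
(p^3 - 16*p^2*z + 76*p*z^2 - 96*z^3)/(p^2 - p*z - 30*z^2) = (p^2 - 10*p*z + 16*z^2)/(p + 5*z)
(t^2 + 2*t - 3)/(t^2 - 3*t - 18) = (t - 1)/(t - 6)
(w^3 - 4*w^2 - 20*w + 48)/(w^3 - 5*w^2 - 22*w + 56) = (w - 6)/(w - 7)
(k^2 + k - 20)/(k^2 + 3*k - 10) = (k - 4)/(k - 2)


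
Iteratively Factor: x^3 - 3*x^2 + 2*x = (x)*(x^2 - 3*x + 2) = x*(x - 2)*(x - 1)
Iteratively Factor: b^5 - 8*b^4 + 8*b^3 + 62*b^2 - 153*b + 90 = (b + 3)*(b^4 - 11*b^3 + 41*b^2 - 61*b + 30) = (b - 2)*(b + 3)*(b^3 - 9*b^2 + 23*b - 15) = (b - 2)*(b - 1)*(b + 3)*(b^2 - 8*b + 15) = (b - 5)*(b - 2)*(b - 1)*(b + 3)*(b - 3)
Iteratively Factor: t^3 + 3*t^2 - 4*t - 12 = (t - 2)*(t^2 + 5*t + 6) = (t - 2)*(t + 3)*(t + 2)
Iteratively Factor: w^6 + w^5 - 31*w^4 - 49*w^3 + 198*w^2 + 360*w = (w)*(w^5 + w^4 - 31*w^3 - 49*w^2 + 198*w + 360) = w*(w + 2)*(w^4 - w^3 - 29*w^2 + 9*w + 180) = w*(w - 3)*(w + 2)*(w^3 + 2*w^2 - 23*w - 60) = w*(w - 3)*(w + 2)*(w + 4)*(w^2 - 2*w - 15) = w*(w - 5)*(w - 3)*(w + 2)*(w + 4)*(w + 3)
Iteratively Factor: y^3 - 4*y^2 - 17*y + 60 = (y - 3)*(y^2 - y - 20) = (y - 5)*(y - 3)*(y + 4)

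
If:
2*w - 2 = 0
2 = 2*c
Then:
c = 1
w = 1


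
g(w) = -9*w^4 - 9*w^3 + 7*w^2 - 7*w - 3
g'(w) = -36*w^3 - 27*w^2 + 14*w - 7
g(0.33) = -4.98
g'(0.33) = -6.61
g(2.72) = -643.99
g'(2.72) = -893.13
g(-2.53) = -163.48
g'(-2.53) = 367.75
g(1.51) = -75.39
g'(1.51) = -171.37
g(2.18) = -281.50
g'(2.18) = -477.76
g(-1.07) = 11.73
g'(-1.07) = -8.79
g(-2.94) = -365.61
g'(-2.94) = 633.30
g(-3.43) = -779.17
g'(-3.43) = 1080.06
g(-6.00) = -9429.00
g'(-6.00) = 6713.00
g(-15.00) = -423573.00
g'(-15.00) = 115208.00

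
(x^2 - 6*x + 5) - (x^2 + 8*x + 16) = -14*x - 11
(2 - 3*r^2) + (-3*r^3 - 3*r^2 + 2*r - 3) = -3*r^3 - 6*r^2 + 2*r - 1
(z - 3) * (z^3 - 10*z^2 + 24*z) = z^4 - 13*z^3 + 54*z^2 - 72*z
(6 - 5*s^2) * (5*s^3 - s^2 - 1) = -25*s^5 + 5*s^4 + 30*s^3 - s^2 - 6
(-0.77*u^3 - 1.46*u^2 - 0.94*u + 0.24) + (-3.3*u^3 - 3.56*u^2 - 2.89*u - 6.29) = -4.07*u^3 - 5.02*u^2 - 3.83*u - 6.05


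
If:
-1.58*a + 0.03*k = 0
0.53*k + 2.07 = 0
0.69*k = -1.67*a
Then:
No Solution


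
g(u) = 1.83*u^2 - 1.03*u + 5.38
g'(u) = 3.66*u - 1.03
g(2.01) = 10.70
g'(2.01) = 6.33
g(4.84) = 43.26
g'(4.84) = 16.68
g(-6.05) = 78.59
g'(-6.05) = -23.17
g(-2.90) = 23.76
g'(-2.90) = -11.64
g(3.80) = 27.89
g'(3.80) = 12.88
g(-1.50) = 11.04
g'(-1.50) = -6.52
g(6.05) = 66.13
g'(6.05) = 21.11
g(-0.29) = 5.83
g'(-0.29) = -2.09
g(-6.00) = 77.44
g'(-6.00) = -22.99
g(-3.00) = 24.94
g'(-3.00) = -12.01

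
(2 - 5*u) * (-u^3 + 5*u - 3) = 5*u^4 - 2*u^3 - 25*u^2 + 25*u - 6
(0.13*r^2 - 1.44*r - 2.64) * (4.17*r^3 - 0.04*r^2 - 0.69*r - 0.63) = 0.5421*r^5 - 6.01*r^4 - 11.0409*r^3 + 1.0173*r^2 + 2.7288*r + 1.6632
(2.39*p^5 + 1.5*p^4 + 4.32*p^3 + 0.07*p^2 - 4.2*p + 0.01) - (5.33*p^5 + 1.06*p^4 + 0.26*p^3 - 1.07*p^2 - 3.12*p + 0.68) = -2.94*p^5 + 0.44*p^4 + 4.06*p^3 + 1.14*p^2 - 1.08*p - 0.67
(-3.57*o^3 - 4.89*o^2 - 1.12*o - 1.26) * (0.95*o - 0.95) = -3.3915*o^4 - 1.254*o^3 + 3.5815*o^2 - 0.133*o + 1.197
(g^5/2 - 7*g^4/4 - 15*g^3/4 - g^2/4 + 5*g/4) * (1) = g^5/2 - 7*g^4/4 - 15*g^3/4 - g^2/4 + 5*g/4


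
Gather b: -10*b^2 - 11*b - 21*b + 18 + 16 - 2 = -10*b^2 - 32*b + 32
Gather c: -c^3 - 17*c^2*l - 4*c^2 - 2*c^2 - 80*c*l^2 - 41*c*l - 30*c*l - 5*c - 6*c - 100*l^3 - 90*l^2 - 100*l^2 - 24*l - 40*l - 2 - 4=-c^3 + c^2*(-17*l - 6) + c*(-80*l^2 - 71*l - 11) - 100*l^3 - 190*l^2 - 64*l - 6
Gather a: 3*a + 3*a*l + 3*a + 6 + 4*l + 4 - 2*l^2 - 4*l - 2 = a*(3*l + 6) - 2*l^2 + 8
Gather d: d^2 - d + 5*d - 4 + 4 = d^2 + 4*d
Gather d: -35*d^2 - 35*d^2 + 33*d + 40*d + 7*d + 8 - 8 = -70*d^2 + 80*d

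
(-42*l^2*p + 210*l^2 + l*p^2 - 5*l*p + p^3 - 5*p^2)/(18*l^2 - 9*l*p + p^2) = (7*l*p - 35*l + p^2 - 5*p)/(-3*l + p)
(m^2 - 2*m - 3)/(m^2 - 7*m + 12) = (m + 1)/(m - 4)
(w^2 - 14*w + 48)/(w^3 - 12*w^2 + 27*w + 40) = (w - 6)/(w^2 - 4*w - 5)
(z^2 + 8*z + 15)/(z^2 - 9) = (z + 5)/(z - 3)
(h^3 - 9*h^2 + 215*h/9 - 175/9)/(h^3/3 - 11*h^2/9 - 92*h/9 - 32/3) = (-9*h^3 + 81*h^2 - 215*h + 175)/(-3*h^3 + 11*h^2 + 92*h + 96)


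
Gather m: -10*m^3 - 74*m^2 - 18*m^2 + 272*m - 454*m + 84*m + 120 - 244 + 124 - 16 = -10*m^3 - 92*m^2 - 98*m - 16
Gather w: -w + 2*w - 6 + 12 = w + 6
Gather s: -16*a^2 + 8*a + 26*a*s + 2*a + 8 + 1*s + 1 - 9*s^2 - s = -16*a^2 + 26*a*s + 10*a - 9*s^2 + 9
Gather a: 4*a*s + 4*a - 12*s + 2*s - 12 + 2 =a*(4*s + 4) - 10*s - 10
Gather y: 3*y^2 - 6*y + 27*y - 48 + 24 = 3*y^2 + 21*y - 24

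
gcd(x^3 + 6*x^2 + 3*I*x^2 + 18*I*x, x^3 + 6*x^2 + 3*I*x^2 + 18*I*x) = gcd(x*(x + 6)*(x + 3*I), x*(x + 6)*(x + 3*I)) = x^3 + x^2*(6 + 3*I) + 18*I*x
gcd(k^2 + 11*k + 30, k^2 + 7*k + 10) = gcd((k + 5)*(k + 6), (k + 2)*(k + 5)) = k + 5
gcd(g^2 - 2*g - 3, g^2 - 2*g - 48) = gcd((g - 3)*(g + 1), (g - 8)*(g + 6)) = 1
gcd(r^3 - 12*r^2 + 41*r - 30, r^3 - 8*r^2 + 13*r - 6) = r^2 - 7*r + 6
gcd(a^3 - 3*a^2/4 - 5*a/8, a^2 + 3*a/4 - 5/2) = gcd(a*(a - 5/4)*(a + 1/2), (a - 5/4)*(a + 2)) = a - 5/4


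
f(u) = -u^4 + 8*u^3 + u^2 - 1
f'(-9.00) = 4842.00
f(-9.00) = -12313.00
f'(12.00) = -3432.00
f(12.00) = -6769.00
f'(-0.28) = 1.41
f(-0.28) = -1.10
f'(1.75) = 55.56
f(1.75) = 35.56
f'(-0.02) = -0.03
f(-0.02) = -1.00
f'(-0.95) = 23.19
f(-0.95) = -7.77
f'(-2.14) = 144.83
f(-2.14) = -95.80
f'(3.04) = 115.50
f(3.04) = 147.59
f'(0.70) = 11.79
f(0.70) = 1.99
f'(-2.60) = 227.34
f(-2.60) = -180.55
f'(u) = -4*u^3 + 24*u^2 + 2*u = 2*u*(-2*u^2 + 12*u + 1)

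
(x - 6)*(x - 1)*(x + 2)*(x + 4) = x^4 - x^3 - 28*x^2 - 20*x + 48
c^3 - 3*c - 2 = (c - 2)*(c + 1)^2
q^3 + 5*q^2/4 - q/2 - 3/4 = (q - 3/4)*(q + 1)^2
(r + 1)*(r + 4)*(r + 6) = r^3 + 11*r^2 + 34*r + 24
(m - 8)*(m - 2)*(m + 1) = m^3 - 9*m^2 + 6*m + 16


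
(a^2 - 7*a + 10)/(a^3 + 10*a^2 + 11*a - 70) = (a - 5)/(a^2 + 12*a + 35)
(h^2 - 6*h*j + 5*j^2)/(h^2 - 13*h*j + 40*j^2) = (h - j)/(h - 8*j)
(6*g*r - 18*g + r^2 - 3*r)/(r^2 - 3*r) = (6*g + r)/r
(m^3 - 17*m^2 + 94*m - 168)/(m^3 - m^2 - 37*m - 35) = (m^2 - 10*m + 24)/(m^2 + 6*m + 5)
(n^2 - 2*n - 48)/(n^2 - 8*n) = (n + 6)/n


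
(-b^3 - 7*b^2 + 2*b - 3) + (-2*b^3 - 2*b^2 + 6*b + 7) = -3*b^3 - 9*b^2 + 8*b + 4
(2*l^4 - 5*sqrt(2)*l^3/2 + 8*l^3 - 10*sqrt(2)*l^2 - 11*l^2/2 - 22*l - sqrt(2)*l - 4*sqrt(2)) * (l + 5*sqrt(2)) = 2*l^5 + 8*l^4 + 15*sqrt(2)*l^4/2 - 61*l^3/2 + 30*sqrt(2)*l^3 - 122*l^2 - 57*sqrt(2)*l^2/2 - 114*sqrt(2)*l - 10*l - 40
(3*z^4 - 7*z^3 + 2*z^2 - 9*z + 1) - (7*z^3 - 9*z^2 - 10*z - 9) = 3*z^4 - 14*z^3 + 11*z^2 + z + 10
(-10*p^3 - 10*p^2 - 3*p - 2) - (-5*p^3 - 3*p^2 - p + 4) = -5*p^3 - 7*p^2 - 2*p - 6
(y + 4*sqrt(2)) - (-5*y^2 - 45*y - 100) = 5*y^2 + 46*y + 4*sqrt(2) + 100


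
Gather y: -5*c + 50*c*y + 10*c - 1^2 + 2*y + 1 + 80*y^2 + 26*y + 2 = 5*c + 80*y^2 + y*(50*c + 28) + 2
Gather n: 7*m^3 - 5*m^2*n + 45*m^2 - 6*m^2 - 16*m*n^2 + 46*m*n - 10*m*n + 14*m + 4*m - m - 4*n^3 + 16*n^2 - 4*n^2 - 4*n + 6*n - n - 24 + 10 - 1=7*m^3 + 39*m^2 + 17*m - 4*n^3 + n^2*(12 - 16*m) + n*(-5*m^2 + 36*m + 1) - 15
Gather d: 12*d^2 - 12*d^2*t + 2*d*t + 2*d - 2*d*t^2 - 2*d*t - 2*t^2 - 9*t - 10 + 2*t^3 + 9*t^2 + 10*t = d^2*(12 - 12*t) + d*(2 - 2*t^2) + 2*t^3 + 7*t^2 + t - 10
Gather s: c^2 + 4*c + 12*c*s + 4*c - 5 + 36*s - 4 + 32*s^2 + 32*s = c^2 + 8*c + 32*s^2 + s*(12*c + 68) - 9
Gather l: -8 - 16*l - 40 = -16*l - 48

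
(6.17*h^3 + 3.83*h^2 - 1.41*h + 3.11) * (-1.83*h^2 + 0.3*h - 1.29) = -11.2911*h^5 - 5.1579*h^4 - 4.23*h^3 - 11.055*h^2 + 2.7519*h - 4.0119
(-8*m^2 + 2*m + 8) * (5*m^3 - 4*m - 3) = -40*m^5 + 10*m^4 + 72*m^3 + 16*m^2 - 38*m - 24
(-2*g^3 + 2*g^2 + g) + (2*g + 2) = -2*g^3 + 2*g^2 + 3*g + 2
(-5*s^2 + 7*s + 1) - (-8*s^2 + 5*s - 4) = 3*s^2 + 2*s + 5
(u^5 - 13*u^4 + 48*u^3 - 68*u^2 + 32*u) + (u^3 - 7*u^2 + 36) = u^5 - 13*u^4 + 49*u^3 - 75*u^2 + 32*u + 36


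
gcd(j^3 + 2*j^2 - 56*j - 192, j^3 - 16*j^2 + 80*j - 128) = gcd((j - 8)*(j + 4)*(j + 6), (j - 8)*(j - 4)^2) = j - 8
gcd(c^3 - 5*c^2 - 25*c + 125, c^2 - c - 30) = c + 5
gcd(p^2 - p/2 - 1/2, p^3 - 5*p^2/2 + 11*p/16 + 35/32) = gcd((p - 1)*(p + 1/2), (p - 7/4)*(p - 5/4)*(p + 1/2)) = p + 1/2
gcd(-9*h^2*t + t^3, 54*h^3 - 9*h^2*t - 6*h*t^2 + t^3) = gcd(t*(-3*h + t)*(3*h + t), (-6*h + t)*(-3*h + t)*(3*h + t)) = -9*h^2 + t^2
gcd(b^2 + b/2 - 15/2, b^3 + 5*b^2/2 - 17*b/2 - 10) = b - 5/2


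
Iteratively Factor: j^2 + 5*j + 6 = (j + 2)*(j + 3)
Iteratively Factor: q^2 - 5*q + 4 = (q - 1)*(q - 4)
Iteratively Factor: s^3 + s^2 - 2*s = (s)*(s^2 + s - 2) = s*(s - 1)*(s + 2)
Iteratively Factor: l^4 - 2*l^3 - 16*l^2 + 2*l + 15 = (l - 5)*(l^3 + 3*l^2 - l - 3) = (l - 5)*(l + 1)*(l^2 + 2*l - 3) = (l - 5)*(l + 1)*(l + 3)*(l - 1)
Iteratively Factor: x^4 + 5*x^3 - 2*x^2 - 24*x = (x - 2)*(x^3 + 7*x^2 + 12*x) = (x - 2)*(x + 3)*(x^2 + 4*x) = x*(x - 2)*(x + 3)*(x + 4)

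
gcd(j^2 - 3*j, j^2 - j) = j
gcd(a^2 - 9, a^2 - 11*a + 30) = 1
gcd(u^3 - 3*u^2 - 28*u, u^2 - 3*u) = u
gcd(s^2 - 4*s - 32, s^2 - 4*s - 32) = s^2 - 4*s - 32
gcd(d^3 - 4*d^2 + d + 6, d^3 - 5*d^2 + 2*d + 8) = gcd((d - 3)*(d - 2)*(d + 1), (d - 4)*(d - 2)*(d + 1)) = d^2 - d - 2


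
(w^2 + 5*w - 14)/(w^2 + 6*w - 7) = (w - 2)/(w - 1)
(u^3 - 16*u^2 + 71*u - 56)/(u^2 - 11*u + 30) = (u^3 - 16*u^2 + 71*u - 56)/(u^2 - 11*u + 30)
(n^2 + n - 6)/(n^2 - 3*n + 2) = (n + 3)/(n - 1)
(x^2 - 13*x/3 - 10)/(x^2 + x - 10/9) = 3*(x - 6)/(3*x - 2)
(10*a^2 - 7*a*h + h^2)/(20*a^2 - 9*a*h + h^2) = (2*a - h)/(4*a - h)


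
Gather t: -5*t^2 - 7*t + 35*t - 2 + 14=-5*t^2 + 28*t + 12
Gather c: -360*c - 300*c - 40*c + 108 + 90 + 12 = 210 - 700*c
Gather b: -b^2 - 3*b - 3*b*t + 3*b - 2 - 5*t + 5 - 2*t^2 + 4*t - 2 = -b^2 - 3*b*t - 2*t^2 - t + 1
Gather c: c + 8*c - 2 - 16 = 9*c - 18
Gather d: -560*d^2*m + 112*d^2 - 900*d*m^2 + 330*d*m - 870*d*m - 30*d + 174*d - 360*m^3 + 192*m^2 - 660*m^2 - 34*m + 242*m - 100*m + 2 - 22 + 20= d^2*(112 - 560*m) + d*(-900*m^2 - 540*m + 144) - 360*m^3 - 468*m^2 + 108*m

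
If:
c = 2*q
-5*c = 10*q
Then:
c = 0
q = 0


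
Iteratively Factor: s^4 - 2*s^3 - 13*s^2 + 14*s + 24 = (s - 4)*(s^3 + 2*s^2 - 5*s - 6) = (s - 4)*(s + 1)*(s^2 + s - 6) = (s - 4)*(s - 2)*(s + 1)*(s + 3)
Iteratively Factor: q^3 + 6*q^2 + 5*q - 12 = (q + 3)*(q^2 + 3*q - 4) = (q - 1)*(q + 3)*(q + 4)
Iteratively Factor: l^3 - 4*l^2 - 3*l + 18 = (l - 3)*(l^2 - l - 6) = (l - 3)^2*(l + 2)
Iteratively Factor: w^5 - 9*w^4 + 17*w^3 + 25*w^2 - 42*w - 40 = (w - 2)*(w^4 - 7*w^3 + 3*w^2 + 31*w + 20) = (w - 2)*(w + 1)*(w^3 - 8*w^2 + 11*w + 20) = (w - 5)*(w - 2)*(w + 1)*(w^2 - 3*w - 4) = (w - 5)*(w - 2)*(w + 1)^2*(w - 4)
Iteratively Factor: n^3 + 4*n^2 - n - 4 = (n + 4)*(n^2 - 1) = (n - 1)*(n + 4)*(n + 1)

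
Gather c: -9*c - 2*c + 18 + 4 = 22 - 11*c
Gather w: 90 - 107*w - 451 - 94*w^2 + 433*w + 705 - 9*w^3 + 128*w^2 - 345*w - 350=-9*w^3 + 34*w^2 - 19*w - 6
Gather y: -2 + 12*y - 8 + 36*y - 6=48*y - 16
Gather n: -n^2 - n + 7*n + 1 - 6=-n^2 + 6*n - 5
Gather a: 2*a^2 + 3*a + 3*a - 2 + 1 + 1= 2*a^2 + 6*a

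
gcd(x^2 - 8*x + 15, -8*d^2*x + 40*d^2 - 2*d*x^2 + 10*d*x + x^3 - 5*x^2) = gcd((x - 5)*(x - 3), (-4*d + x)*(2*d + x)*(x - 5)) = x - 5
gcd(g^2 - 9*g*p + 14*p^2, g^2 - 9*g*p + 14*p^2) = g^2 - 9*g*p + 14*p^2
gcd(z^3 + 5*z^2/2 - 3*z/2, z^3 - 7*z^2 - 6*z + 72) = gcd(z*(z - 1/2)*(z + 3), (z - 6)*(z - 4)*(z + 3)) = z + 3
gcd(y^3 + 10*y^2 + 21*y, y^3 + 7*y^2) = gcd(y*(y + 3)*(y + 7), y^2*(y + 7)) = y^2 + 7*y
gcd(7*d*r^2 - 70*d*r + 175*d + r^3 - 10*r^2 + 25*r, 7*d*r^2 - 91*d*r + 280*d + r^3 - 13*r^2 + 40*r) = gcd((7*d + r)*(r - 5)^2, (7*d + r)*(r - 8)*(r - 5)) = 7*d*r - 35*d + r^2 - 5*r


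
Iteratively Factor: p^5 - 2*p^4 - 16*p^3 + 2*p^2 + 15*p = (p)*(p^4 - 2*p^3 - 16*p^2 + 2*p + 15) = p*(p + 3)*(p^3 - 5*p^2 - p + 5) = p*(p - 5)*(p + 3)*(p^2 - 1) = p*(p - 5)*(p - 1)*(p + 3)*(p + 1)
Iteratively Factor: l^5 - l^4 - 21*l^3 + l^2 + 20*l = (l - 1)*(l^4 - 21*l^2 - 20*l) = (l - 1)*(l + 4)*(l^3 - 4*l^2 - 5*l) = (l - 1)*(l + 1)*(l + 4)*(l^2 - 5*l) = l*(l - 1)*(l + 1)*(l + 4)*(l - 5)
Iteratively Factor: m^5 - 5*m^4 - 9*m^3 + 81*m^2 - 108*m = (m)*(m^4 - 5*m^3 - 9*m^2 + 81*m - 108) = m*(m - 3)*(m^3 - 2*m^2 - 15*m + 36) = m*(m - 3)*(m + 4)*(m^2 - 6*m + 9) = m*(m - 3)^2*(m + 4)*(m - 3)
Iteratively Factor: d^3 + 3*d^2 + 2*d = (d + 1)*(d^2 + 2*d) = d*(d + 1)*(d + 2)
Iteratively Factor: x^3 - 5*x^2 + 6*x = (x - 2)*(x^2 - 3*x) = (x - 3)*(x - 2)*(x)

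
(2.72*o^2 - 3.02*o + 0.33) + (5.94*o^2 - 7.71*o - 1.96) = 8.66*o^2 - 10.73*o - 1.63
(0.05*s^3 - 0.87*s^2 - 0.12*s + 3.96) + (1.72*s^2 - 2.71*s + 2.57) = 0.05*s^3 + 0.85*s^2 - 2.83*s + 6.53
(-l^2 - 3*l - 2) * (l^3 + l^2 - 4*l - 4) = -l^5 - 4*l^4 - l^3 + 14*l^2 + 20*l + 8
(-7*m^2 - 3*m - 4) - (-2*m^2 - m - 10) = -5*m^2 - 2*m + 6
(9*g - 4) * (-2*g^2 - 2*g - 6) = -18*g^3 - 10*g^2 - 46*g + 24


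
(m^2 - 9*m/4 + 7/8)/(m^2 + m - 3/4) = (4*m - 7)/(2*(2*m + 3))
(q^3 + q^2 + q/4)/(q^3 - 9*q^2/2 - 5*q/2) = (q + 1/2)/(q - 5)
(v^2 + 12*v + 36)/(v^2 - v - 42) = (v + 6)/(v - 7)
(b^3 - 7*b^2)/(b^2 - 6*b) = b*(b - 7)/(b - 6)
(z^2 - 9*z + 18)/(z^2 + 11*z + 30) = (z^2 - 9*z + 18)/(z^2 + 11*z + 30)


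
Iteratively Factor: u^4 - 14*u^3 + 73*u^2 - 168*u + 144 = (u - 3)*(u^3 - 11*u^2 + 40*u - 48) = (u - 4)*(u - 3)*(u^2 - 7*u + 12) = (u - 4)*(u - 3)^2*(u - 4)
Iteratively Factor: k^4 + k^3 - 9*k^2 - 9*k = (k - 3)*(k^3 + 4*k^2 + 3*k) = k*(k - 3)*(k^2 + 4*k + 3) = k*(k - 3)*(k + 1)*(k + 3)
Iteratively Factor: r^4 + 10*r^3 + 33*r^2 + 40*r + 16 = (r + 1)*(r^3 + 9*r^2 + 24*r + 16) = (r + 1)*(r + 4)*(r^2 + 5*r + 4) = (r + 1)*(r + 4)^2*(r + 1)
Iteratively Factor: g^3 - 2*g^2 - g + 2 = (g - 2)*(g^2 - 1) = (g - 2)*(g + 1)*(g - 1)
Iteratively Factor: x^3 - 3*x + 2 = (x - 1)*(x^2 + x - 2) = (x - 1)*(x + 2)*(x - 1)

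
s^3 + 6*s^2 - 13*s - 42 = (s - 3)*(s + 2)*(s + 7)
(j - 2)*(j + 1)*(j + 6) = j^3 + 5*j^2 - 8*j - 12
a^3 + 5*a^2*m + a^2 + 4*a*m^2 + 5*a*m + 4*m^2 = (a + 1)*(a + m)*(a + 4*m)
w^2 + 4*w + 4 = (w + 2)^2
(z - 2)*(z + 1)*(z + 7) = z^3 + 6*z^2 - 9*z - 14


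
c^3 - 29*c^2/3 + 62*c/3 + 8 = (c - 6)*(c - 4)*(c + 1/3)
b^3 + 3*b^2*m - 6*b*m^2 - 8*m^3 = (b - 2*m)*(b + m)*(b + 4*m)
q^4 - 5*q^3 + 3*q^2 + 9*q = q*(q - 3)^2*(q + 1)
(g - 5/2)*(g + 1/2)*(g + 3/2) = g^3 - g^2/2 - 17*g/4 - 15/8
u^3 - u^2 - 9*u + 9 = (u - 3)*(u - 1)*(u + 3)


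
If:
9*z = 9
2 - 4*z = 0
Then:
No Solution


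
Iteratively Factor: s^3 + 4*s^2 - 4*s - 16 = (s + 4)*(s^2 - 4) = (s - 2)*(s + 4)*(s + 2)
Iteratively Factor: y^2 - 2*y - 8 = (y - 4)*(y + 2)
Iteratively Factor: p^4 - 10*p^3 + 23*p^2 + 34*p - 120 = (p - 5)*(p^3 - 5*p^2 - 2*p + 24) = (p - 5)*(p - 4)*(p^2 - p - 6) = (p - 5)*(p - 4)*(p - 3)*(p + 2)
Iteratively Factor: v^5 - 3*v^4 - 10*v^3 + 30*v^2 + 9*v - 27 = (v + 1)*(v^4 - 4*v^3 - 6*v^2 + 36*v - 27) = (v - 3)*(v + 1)*(v^3 - v^2 - 9*v + 9) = (v - 3)*(v + 1)*(v + 3)*(v^2 - 4*v + 3) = (v - 3)*(v - 1)*(v + 1)*(v + 3)*(v - 3)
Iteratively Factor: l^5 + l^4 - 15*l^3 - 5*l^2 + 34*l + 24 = (l + 1)*(l^4 - 15*l^2 + 10*l + 24) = (l + 1)^2*(l^3 - l^2 - 14*l + 24) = (l + 1)^2*(l + 4)*(l^2 - 5*l + 6) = (l - 3)*(l + 1)^2*(l + 4)*(l - 2)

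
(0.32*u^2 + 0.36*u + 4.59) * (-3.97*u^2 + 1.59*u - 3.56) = -1.2704*u^4 - 0.9204*u^3 - 18.7891*u^2 + 6.0165*u - 16.3404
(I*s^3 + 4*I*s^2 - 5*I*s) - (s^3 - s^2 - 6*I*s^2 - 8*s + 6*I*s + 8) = -s^3 + I*s^3 + s^2 + 10*I*s^2 + 8*s - 11*I*s - 8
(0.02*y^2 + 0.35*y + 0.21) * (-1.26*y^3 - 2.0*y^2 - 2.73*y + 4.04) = -0.0252*y^5 - 0.481*y^4 - 1.0192*y^3 - 1.2947*y^2 + 0.8407*y + 0.8484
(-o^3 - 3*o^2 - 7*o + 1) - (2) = -o^3 - 3*o^2 - 7*o - 1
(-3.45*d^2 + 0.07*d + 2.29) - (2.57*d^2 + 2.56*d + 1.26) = -6.02*d^2 - 2.49*d + 1.03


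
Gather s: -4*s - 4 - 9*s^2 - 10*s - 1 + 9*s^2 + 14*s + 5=0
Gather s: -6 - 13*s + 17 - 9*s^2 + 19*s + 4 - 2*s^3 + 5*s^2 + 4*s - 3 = -2*s^3 - 4*s^2 + 10*s + 12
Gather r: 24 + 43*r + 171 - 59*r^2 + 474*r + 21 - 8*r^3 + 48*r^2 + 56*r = -8*r^3 - 11*r^2 + 573*r + 216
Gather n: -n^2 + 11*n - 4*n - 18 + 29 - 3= -n^2 + 7*n + 8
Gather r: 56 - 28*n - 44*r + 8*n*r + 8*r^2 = -28*n + 8*r^2 + r*(8*n - 44) + 56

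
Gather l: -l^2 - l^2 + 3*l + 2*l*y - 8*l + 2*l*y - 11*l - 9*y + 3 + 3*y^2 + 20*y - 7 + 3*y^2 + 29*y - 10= -2*l^2 + l*(4*y - 16) + 6*y^2 + 40*y - 14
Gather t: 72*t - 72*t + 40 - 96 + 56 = 0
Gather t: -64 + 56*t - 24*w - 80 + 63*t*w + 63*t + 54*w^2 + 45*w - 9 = t*(63*w + 119) + 54*w^2 + 21*w - 153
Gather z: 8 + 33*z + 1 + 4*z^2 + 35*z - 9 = 4*z^2 + 68*z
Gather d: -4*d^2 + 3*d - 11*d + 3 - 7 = -4*d^2 - 8*d - 4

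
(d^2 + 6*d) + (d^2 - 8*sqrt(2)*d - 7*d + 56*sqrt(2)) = 2*d^2 - 8*sqrt(2)*d - d + 56*sqrt(2)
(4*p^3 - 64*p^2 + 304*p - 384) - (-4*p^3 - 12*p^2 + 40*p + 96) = 8*p^3 - 52*p^2 + 264*p - 480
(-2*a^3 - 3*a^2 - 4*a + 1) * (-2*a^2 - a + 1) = 4*a^5 + 8*a^4 + 9*a^3 - a^2 - 5*a + 1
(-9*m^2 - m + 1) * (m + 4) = -9*m^3 - 37*m^2 - 3*m + 4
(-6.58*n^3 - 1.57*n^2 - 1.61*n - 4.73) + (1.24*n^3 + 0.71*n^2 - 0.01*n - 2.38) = -5.34*n^3 - 0.86*n^2 - 1.62*n - 7.11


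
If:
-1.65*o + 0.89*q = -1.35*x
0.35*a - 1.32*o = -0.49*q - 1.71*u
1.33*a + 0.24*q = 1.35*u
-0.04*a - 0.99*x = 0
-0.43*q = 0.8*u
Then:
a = 0.00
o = 0.00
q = 0.00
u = 0.00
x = 0.00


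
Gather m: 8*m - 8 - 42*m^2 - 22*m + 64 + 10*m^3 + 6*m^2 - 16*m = 10*m^3 - 36*m^2 - 30*m + 56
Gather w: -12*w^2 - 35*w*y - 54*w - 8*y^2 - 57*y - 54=-12*w^2 + w*(-35*y - 54) - 8*y^2 - 57*y - 54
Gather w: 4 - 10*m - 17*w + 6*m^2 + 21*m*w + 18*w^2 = 6*m^2 - 10*m + 18*w^2 + w*(21*m - 17) + 4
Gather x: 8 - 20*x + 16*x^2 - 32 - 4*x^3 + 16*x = -4*x^3 + 16*x^2 - 4*x - 24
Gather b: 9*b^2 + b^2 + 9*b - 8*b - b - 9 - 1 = 10*b^2 - 10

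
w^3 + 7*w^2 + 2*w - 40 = (w - 2)*(w + 4)*(w + 5)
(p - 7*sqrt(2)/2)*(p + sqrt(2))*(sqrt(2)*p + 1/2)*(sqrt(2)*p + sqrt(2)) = 2*p^4 - 9*sqrt(2)*p^3/2 + 2*p^3 - 33*p^2/2 - 9*sqrt(2)*p^2/2 - 33*p/2 - 7*sqrt(2)*p/2 - 7*sqrt(2)/2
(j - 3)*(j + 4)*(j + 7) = j^3 + 8*j^2 - 5*j - 84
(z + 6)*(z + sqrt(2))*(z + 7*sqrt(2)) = z^3 + 6*z^2 + 8*sqrt(2)*z^2 + 14*z + 48*sqrt(2)*z + 84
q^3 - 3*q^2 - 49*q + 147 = (q - 7)*(q - 3)*(q + 7)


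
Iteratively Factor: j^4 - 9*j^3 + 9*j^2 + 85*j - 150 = (j + 3)*(j^3 - 12*j^2 + 45*j - 50) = (j - 5)*(j + 3)*(j^2 - 7*j + 10) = (j - 5)^2*(j + 3)*(j - 2)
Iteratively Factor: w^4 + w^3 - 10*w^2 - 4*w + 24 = (w + 2)*(w^3 - w^2 - 8*w + 12) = (w - 2)*(w + 2)*(w^2 + w - 6) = (w - 2)*(w + 2)*(w + 3)*(w - 2)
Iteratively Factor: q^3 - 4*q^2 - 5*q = (q + 1)*(q^2 - 5*q) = (q - 5)*(q + 1)*(q)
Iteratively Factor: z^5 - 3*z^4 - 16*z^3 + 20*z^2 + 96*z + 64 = (z - 4)*(z^4 + z^3 - 12*z^2 - 28*z - 16) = (z - 4)*(z + 1)*(z^3 - 12*z - 16) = (z - 4)*(z + 1)*(z + 2)*(z^2 - 2*z - 8) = (z - 4)*(z + 1)*(z + 2)^2*(z - 4)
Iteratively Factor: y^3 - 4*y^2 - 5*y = (y + 1)*(y^2 - 5*y) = y*(y + 1)*(y - 5)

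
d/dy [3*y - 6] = 3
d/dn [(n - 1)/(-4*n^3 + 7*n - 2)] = (-4*n^3 + 7*n + (n - 1)*(12*n^2 - 7) - 2)/(4*n^3 - 7*n + 2)^2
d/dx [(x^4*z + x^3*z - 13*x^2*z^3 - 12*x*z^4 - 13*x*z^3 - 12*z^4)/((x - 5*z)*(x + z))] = z*(2*x^3 - 16*x^2*z + x^2 + 10*x*z^2 - 10*x*z + 60*z^3 + 17*z^2)/(x^2 - 10*x*z + 25*z^2)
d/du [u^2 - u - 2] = 2*u - 1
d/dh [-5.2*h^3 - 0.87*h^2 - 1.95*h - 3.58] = -15.6*h^2 - 1.74*h - 1.95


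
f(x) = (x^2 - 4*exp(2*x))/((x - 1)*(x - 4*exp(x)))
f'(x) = (2*x - 8*exp(2*x))/((x - 1)*(x - 4*exp(x))) + (x^2 - 4*exp(2*x))*(4*exp(x) - 1)/((x - 1)*(x - 4*exp(x))^2) - (x^2 - 4*exp(2*x))/((x - 1)^2*(x - 4*exp(x))) = (2*(x - 1)*(x - 4*exp(x))*(x - 4*exp(2*x)) + (x - 1)*(x^2 - 4*exp(2*x))*(4*exp(x) - 1) + (x - 4*exp(x))*(-x^2 + 4*exp(2*x)))/((x - 1)^2*(x - 4*exp(x))^2)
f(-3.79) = 0.77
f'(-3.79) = -0.07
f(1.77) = 8.06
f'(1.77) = -2.53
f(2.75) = 9.28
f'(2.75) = 3.80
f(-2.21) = 0.57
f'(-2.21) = -0.23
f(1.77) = 8.06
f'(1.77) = -2.53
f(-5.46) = 0.84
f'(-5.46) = -0.03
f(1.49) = 9.61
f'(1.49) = -10.10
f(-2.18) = 0.56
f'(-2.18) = -0.24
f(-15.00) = 0.94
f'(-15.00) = 0.00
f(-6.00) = 0.86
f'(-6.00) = -0.02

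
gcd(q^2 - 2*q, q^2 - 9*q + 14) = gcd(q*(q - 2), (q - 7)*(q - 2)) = q - 2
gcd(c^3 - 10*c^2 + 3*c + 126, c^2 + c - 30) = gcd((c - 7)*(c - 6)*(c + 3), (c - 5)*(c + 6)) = 1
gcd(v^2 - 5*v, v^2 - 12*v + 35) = v - 5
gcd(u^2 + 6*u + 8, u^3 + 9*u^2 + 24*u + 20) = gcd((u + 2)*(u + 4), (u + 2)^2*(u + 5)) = u + 2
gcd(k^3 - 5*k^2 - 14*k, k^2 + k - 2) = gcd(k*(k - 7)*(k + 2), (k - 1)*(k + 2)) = k + 2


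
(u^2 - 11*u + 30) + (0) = u^2 - 11*u + 30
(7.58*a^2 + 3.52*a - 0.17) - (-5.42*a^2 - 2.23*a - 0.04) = 13.0*a^2 + 5.75*a - 0.13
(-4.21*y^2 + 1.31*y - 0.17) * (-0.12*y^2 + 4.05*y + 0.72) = 0.5052*y^4 - 17.2077*y^3 + 2.2947*y^2 + 0.2547*y - 0.1224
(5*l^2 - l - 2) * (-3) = -15*l^2 + 3*l + 6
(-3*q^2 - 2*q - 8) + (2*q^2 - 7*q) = -q^2 - 9*q - 8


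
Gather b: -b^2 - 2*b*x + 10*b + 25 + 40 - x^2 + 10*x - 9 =-b^2 + b*(10 - 2*x) - x^2 + 10*x + 56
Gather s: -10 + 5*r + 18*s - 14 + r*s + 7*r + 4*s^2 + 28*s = 12*r + 4*s^2 + s*(r + 46) - 24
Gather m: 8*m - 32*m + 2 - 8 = -24*m - 6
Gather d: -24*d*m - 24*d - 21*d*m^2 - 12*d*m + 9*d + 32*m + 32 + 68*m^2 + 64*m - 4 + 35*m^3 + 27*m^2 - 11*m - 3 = d*(-21*m^2 - 36*m - 15) + 35*m^3 + 95*m^2 + 85*m + 25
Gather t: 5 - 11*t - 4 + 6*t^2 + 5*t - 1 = 6*t^2 - 6*t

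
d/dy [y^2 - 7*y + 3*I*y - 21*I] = 2*y - 7 + 3*I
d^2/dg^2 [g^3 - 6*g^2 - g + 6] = 6*g - 12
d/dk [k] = 1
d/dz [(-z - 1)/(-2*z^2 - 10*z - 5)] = (2*z^2 + 10*z - 2*(z + 1)*(2*z + 5) + 5)/(2*z^2 + 10*z + 5)^2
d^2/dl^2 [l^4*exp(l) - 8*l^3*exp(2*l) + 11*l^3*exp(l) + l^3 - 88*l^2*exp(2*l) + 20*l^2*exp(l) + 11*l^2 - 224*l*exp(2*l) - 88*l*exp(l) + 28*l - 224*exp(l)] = l^4*exp(l) - 32*l^3*exp(2*l) + 19*l^3*exp(l) - 448*l^2*exp(2*l) + 98*l^2*exp(l) - 1648*l*exp(2*l) + 58*l*exp(l) + 6*l - 1072*exp(2*l) - 360*exp(l) + 22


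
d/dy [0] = 0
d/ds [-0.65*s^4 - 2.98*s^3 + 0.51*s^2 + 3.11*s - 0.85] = -2.6*s^3 - 8.94*s^2 + 1.02*s + 3.11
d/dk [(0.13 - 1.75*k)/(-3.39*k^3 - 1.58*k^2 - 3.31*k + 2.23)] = (-11.865*k^3 - 1.4429*k^2 + 0.4108*k - 3.4722)/(11.4921*k^6 + 10.7124*k^5 + 24.9382*k^4 - 4.6598*k^3 + 3.9093*k^2 - 14.7626*k + 4.9729)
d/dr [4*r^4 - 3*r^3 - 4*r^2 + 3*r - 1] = 16*r^3 - 9*r^2 - 8*r + 3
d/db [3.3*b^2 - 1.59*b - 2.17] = 6.6*b - 1.59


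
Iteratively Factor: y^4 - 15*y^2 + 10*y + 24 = (y + 4)*(y^3 - 4*y^2 + y + 6) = (y - 2)*(y + 4)*(y^2 - 2*y - 3) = (y - 3)*(y - 2)*(y + 4)*(y + 1)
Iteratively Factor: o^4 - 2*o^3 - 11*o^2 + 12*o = (o - 4)*(o^3 + 2*o^2 - 3*o) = (o - 4)*(o + 3)*(o^2 - o) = o*(o - 4)*(o + 3)*(o - 1)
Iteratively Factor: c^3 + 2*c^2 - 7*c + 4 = (c + 4)*(c^2 - 2*c + 1) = (c - 1)*(c + 4)*(c - 1)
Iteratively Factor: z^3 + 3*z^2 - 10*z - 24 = (z + 2)*(z^2 + z - 12) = (z + 2)*(z + 4)*(z - 3)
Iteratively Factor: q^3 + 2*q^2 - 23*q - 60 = (q + 3)*(q^2 - q - 20) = (q - 5)*(q + 3)*(q + 4)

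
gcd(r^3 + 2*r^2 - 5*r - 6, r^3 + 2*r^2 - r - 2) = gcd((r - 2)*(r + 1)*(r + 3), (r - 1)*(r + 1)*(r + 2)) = r + 1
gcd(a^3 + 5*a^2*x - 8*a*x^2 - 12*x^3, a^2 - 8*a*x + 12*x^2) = -a + 2*x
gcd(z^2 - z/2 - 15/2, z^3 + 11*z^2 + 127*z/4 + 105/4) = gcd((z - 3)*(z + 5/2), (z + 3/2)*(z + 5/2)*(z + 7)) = z + 5/2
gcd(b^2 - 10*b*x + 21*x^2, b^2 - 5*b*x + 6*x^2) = -b + 3*x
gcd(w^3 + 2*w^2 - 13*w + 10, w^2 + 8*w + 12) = 1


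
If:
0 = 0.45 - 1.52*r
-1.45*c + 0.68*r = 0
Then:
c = 0.14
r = 0.30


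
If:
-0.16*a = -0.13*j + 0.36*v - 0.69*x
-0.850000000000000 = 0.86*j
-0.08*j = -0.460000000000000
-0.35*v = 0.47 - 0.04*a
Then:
No Solution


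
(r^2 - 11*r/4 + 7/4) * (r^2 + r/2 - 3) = r^4 - 9*r^3/4 - 21*r^2/8 + 73*r/8 - 21/4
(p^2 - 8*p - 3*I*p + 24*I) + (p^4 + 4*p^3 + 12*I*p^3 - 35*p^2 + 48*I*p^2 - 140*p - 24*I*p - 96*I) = p^4 + 4*p^3 + 12*I*p^3 - 34*p^2 + 48*I*p^2 - 148*p - 27*I*p - 72*I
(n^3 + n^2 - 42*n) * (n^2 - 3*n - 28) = n^5 - 2*n^4 - 73*n^3 + 98*n^2 + 1176*n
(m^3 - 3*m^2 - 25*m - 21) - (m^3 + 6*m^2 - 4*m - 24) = -9*m^2 - 21*m + 3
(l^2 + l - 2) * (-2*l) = -2*l^3 - 2*l^2 + 4*l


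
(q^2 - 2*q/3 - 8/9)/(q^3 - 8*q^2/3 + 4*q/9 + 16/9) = 1/(q - 2)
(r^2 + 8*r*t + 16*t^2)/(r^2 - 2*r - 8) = (r^2 + 8*r*t + 16*t^2)/(r^2 - 2*r - 8)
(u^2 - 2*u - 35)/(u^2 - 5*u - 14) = (u + 5)/(u + 2)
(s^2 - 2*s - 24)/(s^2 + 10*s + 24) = (s - 6)/(s + 6)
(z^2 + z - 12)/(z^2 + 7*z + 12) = (z - 3)/(z + 3)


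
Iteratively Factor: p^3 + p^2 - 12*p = (p - 3)*(p^2 + 4*p) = p*(p - 3)*(p + 4)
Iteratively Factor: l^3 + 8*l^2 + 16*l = (l)*(l^2 + 8*l + 16) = l*(l + 4)*(l + 4)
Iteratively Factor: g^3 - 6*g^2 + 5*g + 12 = (g - 4)*(g^2 - 2*g - 3) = (g - 4)*(g + 1)*(g - 3)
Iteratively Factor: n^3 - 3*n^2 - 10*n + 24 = (n - 2)*(n^2 - n - 12) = (n - 2)*(n + 3)*(n - 4)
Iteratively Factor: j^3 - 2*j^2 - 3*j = (j + 1)*(j^2 - 3*j) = (j - 3)*(j + 1)*(j)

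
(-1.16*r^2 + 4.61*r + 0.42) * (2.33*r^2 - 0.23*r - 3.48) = -2.7028*r^4 + 11.0081*r^3 + 3.9551*r^2 - 16.1394*r - 1.4616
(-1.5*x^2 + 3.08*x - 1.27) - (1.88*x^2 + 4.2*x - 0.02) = -3.38*x^2 - 1.12*x - 1.25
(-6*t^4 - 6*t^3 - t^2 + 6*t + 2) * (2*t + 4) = -12*t^5 - 36*t^4 - 26*t^3 + 8*t^2 + 28*t + 8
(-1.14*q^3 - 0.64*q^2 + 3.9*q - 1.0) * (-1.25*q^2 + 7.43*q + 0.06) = 1.425*q^5 - 7.6702*q^4 - 9.6986*q^3 + 30.1886*q^2 - 7.196*q - 0.06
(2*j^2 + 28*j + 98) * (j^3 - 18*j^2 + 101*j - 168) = 2*j^5 - 8*j^4 - 204*j^3 + 728*j^2 + 5194*j - 16464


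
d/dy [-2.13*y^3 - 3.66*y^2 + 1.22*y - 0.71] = -6.39*y^2 - 7.32*y + 1.22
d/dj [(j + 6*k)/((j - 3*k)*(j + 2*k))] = j*(-j - 12*k)/(j^4 - 2*j^3*k - 11*j^2*k^2 + 12*j*k^3 + 36*k^4)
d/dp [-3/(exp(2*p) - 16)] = 6*exp(2*p)/(exp(2*p) - 16)^2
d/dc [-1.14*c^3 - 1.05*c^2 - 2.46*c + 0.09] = -3.42*c^2 - 2.1*c - 2.46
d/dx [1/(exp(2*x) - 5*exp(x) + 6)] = (5 - 2*exp(x))*exp(x)/(exp(2*x) - 5*exp(x) + 6)^2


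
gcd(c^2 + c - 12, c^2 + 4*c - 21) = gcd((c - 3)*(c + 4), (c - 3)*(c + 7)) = c - 3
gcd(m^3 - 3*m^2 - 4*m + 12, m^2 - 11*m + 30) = 1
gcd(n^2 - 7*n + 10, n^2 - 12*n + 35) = n - 5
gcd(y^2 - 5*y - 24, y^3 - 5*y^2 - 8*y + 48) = y + 3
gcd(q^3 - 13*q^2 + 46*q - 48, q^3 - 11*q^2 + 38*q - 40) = q - 2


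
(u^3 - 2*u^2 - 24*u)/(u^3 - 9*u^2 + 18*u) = (u + 4)/(u - 3)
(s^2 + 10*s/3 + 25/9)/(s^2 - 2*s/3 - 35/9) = (3*s + 5)/(3*s - 7)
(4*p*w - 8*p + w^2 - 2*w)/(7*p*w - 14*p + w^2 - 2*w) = (4*p + w)/(7*p + w)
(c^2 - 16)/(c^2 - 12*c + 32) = (c + 4)/(c - 8)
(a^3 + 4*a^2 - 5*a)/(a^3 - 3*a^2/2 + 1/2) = 2*a*(a + 5)/(2*a^2 - a - 1)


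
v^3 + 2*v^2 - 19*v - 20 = (v - 4)*(v + 1)*(v + 5)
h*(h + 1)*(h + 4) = h^3 + 5*h^2 + 4*h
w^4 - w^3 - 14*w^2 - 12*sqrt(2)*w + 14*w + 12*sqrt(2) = (w - 1)*(w - 3*sqrt(2))*(w + sqrt(2))*(w + 2*sqrt(2))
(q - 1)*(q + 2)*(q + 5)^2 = q^4 + 11*q^3 + 33*q^2 + 5*q - 50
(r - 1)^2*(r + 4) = r^3 + 2*r^2 - 7*r + 4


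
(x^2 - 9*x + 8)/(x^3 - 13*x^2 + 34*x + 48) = (x - 1)/(x^2 - 5*x - 6)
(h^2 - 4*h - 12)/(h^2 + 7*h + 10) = (h - 6)/(h + 5)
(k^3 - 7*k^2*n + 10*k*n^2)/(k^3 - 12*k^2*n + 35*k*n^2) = (k - 2*n)/(k - 7*n)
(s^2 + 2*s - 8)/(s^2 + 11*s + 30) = (s^2 + 2*s - 8)/(s^2 + 11*s + 30)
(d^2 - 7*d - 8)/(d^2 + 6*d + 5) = (d - 8)/(d + 5)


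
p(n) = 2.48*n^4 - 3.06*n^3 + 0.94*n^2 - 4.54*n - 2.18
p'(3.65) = 362.40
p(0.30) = -3.52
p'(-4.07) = -833.06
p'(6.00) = 1818.98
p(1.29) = -6.17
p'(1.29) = 3.90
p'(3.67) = 369.07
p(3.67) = 292.46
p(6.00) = 2557.54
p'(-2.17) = -153.21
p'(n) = 9.92*n^3 - 9.18*n^2 + 1.88*n - 4.54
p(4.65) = 848.85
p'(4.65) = 803.11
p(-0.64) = 2.33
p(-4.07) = 918.67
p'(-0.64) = -12.10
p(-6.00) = 3933.94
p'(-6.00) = -2489.02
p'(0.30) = -4.53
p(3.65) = 285.15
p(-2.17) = 98.36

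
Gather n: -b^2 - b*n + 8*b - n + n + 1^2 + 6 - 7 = -b^2 - b*n + 8*b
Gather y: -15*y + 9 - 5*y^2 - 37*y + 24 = -5*y^2 - 52*y + 33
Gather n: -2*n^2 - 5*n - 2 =-2*n^2 - 5*n - 2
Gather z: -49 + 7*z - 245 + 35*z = 42*z - 294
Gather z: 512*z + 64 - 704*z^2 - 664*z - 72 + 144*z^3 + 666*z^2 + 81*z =144*z^3 - 38*z^2 - 71*z - 8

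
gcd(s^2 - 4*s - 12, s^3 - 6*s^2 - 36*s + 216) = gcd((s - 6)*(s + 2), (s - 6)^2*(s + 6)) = s - 6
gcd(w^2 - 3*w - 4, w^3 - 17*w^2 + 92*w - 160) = w - 4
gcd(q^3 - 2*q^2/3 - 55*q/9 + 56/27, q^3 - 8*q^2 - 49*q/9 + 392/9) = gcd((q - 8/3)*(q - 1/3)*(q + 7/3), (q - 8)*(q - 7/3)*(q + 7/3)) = q + 7/3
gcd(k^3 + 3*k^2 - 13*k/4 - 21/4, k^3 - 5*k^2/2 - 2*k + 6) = 1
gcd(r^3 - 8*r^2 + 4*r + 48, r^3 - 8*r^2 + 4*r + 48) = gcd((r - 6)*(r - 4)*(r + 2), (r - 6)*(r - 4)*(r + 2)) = r^3 - 8*r^2 + 4*r + 48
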